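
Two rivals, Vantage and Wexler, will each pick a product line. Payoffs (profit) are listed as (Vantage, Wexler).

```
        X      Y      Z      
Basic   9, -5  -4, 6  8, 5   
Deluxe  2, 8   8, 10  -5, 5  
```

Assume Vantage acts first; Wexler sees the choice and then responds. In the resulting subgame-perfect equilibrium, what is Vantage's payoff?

Backward induction with Vantage moving first.
- Basic → Wexler plays Y (best of -5, 6, 5); Vantage gets -4.
- Deluxe → Wexler plays Y (best of 8, 10, 5); Vantage gets 8.
Maximizing over -4, 8, Vantage chooses Deluxe. Subgame-perfect outcome: (Deluxe, Y) with payoffs (8, 10).

8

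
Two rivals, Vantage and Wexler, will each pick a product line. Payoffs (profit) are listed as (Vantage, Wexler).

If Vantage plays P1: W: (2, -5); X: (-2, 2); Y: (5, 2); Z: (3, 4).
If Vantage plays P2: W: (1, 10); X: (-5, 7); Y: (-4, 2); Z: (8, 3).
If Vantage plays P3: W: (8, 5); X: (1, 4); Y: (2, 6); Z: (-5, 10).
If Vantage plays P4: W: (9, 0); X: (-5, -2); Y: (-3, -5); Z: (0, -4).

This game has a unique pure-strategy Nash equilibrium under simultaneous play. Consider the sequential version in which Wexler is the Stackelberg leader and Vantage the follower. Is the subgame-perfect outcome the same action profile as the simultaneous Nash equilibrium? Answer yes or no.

Backward induction with Wexler moving first.
- W: Vantage compares 2, 1, 8, 9 and picks P4; Wexler would get 0.
- X: Vantage compares -2, -5, 1, -5 and picks P3; Wexler would get 4.
- Y: Vantage compares 5, -4, 2, -3 and picks P1; Wexler would get 2.
- Z: Vantage compares 3, 8, -5, 0 and picks P2; Wexler would get 3.
Wexler's induced payoffs are 0, 4, 2, 3, so Wexler commits to X. Subgame-perfect outcome: (P3, X) with payoffs (1, 4).
Under simultaneous play:
Vantage's best replies: W→P4; X→P3; Y→P1; Z→P2.
Wexler's best replies: P1→Z; P2→W; P3→Z; P4→W.
Only (P4, W) has each player best-responding; Nash payoffs (9, 0).
Sequential outcome (P3, X) differs from the Nash profile (P4, W).

no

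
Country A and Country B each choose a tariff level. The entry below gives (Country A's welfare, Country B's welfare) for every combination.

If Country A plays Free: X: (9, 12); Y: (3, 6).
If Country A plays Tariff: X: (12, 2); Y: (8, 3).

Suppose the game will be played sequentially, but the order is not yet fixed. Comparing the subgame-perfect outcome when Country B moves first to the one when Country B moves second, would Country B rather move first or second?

If Country A leads: Country B's best replies are Free→X, Tariff→Y; Country A's induced payoffs 9, 8; outcome (Free, X), payoffs (9, 12).
If Country B leads: Country A's best replies are X→Tariff, Y→Tariff; Country B's induced payoffs 2, 3; outcome (Tariff, Y), payoffs (8, 3).
Country B gets 3 moving first and 12 moving second, so Country B prefers to move second.

second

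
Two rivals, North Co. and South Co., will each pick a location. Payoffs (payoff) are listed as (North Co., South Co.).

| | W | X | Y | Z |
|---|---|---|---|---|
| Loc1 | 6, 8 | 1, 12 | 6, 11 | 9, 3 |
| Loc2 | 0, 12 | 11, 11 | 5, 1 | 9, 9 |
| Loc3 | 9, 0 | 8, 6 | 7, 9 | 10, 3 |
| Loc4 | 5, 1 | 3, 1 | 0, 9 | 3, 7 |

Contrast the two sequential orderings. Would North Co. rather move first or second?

If North Co. leads: South Co.'s best replies are Loc1→X, Loc2→W, Loc3→Y, Loc4→Y; North Co.'s induced payoffs 1, 0, 7, 0; outcome (Loc3, Y), payoffs (7, 9).
If South Co. leads: North Co.'s best replies are W→Loc3, X→Loc2, Y→Loc3, Z→Loc3; South Co.'s induced payoffs 0, 11, 9, 3; outcome (Loc2, X), payoffs (11, 11).
North Co. gets 7 moving first and 11 moving second, so North Co. prefers to move second.

second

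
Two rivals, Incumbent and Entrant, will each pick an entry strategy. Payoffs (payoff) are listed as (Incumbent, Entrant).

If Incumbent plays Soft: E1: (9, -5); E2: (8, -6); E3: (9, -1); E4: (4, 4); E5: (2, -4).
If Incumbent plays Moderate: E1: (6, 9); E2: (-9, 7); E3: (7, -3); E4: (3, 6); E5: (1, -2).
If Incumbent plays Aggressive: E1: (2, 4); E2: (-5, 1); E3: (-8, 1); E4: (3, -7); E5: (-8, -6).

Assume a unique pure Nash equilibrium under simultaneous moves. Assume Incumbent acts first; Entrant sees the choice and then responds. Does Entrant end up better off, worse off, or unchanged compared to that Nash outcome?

better off

Backward induction with Incumbent moving first.
- Soft: Entrant compares -5, -6, -1, 4, -4 and picks E4; Incumbent would get 4.
- Moderate: Entrant compares 9, 7, -3, 6, -2 and picks E1; Incumbent would get 6.
- Aggressive: Entrant compares 4, 1, 1, -7, -6 and picks E1; Incumbent would get 2.
Maximizing over 4, 6, 2, Incumbent chooses Moderate. Subgame-perfect outcome: (Moderate, E1) with payoffs (6, 9).
Under simultaneous play:
Incumbent's best replies: E1→Soft; E2→Soft; E3→Soft; E4→Soft; E5→Soft.
Entrant's best replies: Soft→E4; Moderate→E1; Aggressive→E1.
The unique mutual best reply is (Soft, E4), giving (4, 4).
Entrant earns 9 sequentially versus 4 at the Nash outcome: better off.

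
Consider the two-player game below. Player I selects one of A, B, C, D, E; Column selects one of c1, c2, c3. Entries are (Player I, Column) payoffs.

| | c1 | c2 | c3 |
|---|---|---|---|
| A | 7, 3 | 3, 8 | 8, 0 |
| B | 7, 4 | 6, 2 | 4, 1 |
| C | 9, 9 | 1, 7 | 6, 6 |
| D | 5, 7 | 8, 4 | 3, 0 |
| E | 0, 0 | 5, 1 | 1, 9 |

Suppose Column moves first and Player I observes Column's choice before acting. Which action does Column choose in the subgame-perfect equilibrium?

Solve by backward induction (Column leads).
- c1 → Player I plays C (best of 7, 7, 9, 5, 0); Column gets 9.
- c2 → Player I plays D (best of 3, 6, 1, 8, 5); Column gets 4.
- c3 → Player I plays A (best of 8, 4, 6, 3, 1); Column gets 0.
Column's induced payoffs are 9, 4, 0, so Column commits to c1. Subgame-perfect outcome: (C, c1) with payoffs (9, 9).

c1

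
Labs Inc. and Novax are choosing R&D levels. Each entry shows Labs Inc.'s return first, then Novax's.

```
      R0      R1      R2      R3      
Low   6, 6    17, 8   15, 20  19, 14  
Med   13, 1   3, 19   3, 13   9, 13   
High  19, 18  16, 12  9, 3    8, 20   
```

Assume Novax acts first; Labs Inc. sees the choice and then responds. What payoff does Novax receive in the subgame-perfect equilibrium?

Labs Inc. best-responds to each possible Novax move:
- R0: Labs Inc. compares 6, 13, 19 and picks High; Novax would get 18.
- R1: Labs Inc. compares 17, 3, 16 and picks Low; Novax would get 8.
- R2: Labs Inc. compares 15, 3, 9 and picks Low; Novax would get 20.
- R3: Labs Inc. compares 19, 9, 8 and picks Low; Novax would get 14.
Among 18, 8, 20, 14, the best is 20 at R2. Subgame-perfect outcome: (Low, R2) with payoffs (15, 20).

20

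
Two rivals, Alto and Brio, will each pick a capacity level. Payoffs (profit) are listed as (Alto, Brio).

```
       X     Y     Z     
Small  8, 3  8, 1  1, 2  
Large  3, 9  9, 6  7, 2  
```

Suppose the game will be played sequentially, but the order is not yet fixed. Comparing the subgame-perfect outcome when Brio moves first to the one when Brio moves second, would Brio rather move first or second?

first

If Alto leads: Brio's best replies are Small→X, Large→X; Alto's induced payoffs 8, 3; outcome (Small, X), payoffs (8, 3).
If Brio leads: Alto's best replies are X→Small, Y→Large, Z→Large; Brio's induced payoffs 3, 6, 2; outcome (Large, Y), payoffs (9, 6).
Brio gets 6 moving first and 3 moving second, so Brio prefers to move first.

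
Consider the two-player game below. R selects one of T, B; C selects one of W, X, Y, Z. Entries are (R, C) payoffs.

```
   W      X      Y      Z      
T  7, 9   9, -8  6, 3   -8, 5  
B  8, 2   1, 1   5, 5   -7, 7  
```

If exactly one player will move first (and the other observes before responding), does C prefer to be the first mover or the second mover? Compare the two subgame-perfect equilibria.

second

If R leads: C's best replies are T→W, B→Z; R's induced payoffs 7, -7; outcome (T, W), payoffs (7, 9).
If C leads: R's best replies are W→B, X→T, Y→T, Z→B; C's induced payoffs 2, -8, 3, 7; outcome (B, Z), payoffs (-7, 7).
C gets 7 moving first and 9 moving second, so C prefers to move second.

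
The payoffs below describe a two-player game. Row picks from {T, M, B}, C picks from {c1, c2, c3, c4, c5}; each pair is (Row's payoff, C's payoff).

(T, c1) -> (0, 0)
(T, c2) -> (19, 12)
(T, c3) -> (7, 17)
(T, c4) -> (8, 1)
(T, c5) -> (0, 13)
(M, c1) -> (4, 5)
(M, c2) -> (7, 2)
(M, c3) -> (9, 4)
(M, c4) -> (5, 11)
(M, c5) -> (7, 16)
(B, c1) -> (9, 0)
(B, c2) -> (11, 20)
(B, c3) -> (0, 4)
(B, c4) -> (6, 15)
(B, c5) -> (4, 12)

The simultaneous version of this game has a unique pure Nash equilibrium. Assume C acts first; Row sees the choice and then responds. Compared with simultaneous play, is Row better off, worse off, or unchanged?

Work backward from Row's decision.
- c1: BR = B, leader payoff 0.
- c2: BR = T, leader payoff 12.
- c3: BR = M, leader payoff 4.
- c4: BR = T, leader payoff 1.
- c5: BR = M, leader payoff 16.
Maximizing over 0, 12, 4, 1, 16, C chooses c5. Subgame-perfect outcome: (M, c5) with payoffs (7, 16).
Under simultaneous play:
Row's best replies: c1→B; c2→T; c3→M; c4→T; c5→M.
C's best replies: T→c3; M→c5; B→c2.
Only (M, c5) has each player best-responding; Nash payoffs (7, 16).
Row earns 7 sequentially versus 7 at the Nash outcome: unchanged.

unchanged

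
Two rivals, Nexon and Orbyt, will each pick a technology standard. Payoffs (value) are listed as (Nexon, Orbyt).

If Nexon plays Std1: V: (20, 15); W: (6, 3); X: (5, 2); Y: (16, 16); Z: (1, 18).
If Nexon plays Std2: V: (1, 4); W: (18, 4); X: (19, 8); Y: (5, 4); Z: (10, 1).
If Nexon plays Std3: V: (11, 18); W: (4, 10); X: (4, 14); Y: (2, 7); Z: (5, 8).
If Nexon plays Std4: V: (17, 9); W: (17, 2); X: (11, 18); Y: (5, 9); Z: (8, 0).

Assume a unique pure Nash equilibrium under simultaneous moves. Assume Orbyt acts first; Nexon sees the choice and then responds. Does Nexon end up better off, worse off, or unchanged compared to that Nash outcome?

worse off

Work backward from Nexon's decision.
- V → Nexon plays Std1 (best of 20, 1, 11, 17); Orbyt gets 15.
- W → Nexon plays Std2 (best of 6, 18, 4, 17); Orbyt gets 4.
- X → Nexon plays Std2 (best of 5, 19, 4, 11); Orbyt gets 8.
- Y → Nexon plays Std1 (best of 16, 5, 2, 5); Orbyt gets 16.
- Z → Nexon plays Std2 (best of 1, 10, 5, 8); Orbyt gets 1.
Orbyt's induced payoffs are 15, 4, 8, 16, 1, so Orbyt commits to Y. Subgame-perfect outcome: (Std1, Y) with payoffs (16, 16).
Under simultaneous play:
Nexon's best replies: V→Std1; W→Std2; X→Std2; Y→Std1; Z→Std2.
Orbyt's best replies: Std1→Z; Std2→X; Std3→V; Std4→X.
Only (Std2, X) has each player best-responding; Nash payoffs (19, 8).
Nexon earns 16 sequentially versus 19 at the Nash outcome: worse off.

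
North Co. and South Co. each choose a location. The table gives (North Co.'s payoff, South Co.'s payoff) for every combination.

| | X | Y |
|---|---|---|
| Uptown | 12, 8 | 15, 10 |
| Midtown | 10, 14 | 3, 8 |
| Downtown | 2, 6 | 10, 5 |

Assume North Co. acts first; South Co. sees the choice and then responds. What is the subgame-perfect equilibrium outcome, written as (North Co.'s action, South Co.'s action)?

(Uptown, Y)

South Co. best-responds to each possible North Co. move:
- Uptown: BR = Y, leader payoff 15.
- Midtown: BR = X, leader payoff 10.
- Downtown: BR = X, leader payoff 2.
Maximizing over 15, 10, 2, North Co. chooses Uptown. Subgame-perfect outcome: (Uptown, Y) with payoffs (15, 10).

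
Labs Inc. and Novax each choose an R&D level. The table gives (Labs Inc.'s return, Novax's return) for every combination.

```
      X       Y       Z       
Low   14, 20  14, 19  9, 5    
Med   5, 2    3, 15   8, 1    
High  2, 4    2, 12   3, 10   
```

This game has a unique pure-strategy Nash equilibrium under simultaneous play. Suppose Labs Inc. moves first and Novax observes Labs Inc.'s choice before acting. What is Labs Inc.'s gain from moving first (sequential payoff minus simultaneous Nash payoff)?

Work backward from Novax's decision.
- Low: BR = X, leader payoff 14.
- Med: BR = Y, leader payoff 3.
- High: BR = Y, leader payoff 2.
Maximizing over 14, 3, 2, Labs Inc. chooses Low. Subgame-perfect outcome: (Low, X) with payoffs (14, 20).
For the simultaneous game, intersect best replies.
Labs Inc.'s best replies: X→Low; Y→Low; Z→Low.
Novax's best replies: Low→X; Med→Y; High→Y.
Only (Low, X) has each player best-responding; Nash payoffs (14, 20).
Labs Inc.'s commitment gain: 14 − 14 = 0.

0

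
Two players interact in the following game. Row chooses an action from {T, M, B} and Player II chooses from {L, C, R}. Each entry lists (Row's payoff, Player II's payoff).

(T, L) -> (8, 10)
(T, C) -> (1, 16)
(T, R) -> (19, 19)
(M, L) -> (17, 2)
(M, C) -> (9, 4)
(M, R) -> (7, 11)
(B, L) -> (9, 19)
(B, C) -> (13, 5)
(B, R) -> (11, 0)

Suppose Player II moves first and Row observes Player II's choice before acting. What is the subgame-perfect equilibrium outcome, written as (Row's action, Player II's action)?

Backward induction with Player II moving first.
- L → Row plays M (best of 8, 17, 9); Player II gets 2.
- C → Row plays B (best of 1, 9, 13); Player II gets 5.
- R → Row plays T (best of 19, 7, 11); Player II gets 19.
Among 2, 5, 19, the best is 19 at R. Subgame-perfect outcome: (T, R) with payoffs (19, 19).

(T, R)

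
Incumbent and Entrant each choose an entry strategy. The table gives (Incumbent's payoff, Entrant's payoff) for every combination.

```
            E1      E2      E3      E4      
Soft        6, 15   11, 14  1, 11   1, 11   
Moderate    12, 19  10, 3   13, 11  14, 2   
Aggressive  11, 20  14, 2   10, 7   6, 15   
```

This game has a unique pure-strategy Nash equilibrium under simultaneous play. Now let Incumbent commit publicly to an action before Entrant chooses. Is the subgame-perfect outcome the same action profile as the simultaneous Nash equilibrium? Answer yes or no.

yes

Backward induction with Incumbent moving first.
- Soft: BR = E1, leader payoff 6.
- Moderate: BR = E1, leader payoff 12.
- Aggressive: BR = E1, leader payoff 11.
Among 6, 12, 11, the best is 12 at Moderate. Subgame-perfect outcome: (Moderate, E1) with payoffs (12, 19).
For the simultaneous game, intersect best replies.
Incumbent's best replies: E1→Moderate; E2→Aggressive; E3→Moderate; E4→Moderate.
Entrant's best replies: Soft→E1; Moderate→E1; Aggressive→E1.
The unique mutual best reply is (Moderate, E1), giving (12, 19).
Sequential outcome (Moderate, E1) coincides with the Nash profile (Moderate, E1).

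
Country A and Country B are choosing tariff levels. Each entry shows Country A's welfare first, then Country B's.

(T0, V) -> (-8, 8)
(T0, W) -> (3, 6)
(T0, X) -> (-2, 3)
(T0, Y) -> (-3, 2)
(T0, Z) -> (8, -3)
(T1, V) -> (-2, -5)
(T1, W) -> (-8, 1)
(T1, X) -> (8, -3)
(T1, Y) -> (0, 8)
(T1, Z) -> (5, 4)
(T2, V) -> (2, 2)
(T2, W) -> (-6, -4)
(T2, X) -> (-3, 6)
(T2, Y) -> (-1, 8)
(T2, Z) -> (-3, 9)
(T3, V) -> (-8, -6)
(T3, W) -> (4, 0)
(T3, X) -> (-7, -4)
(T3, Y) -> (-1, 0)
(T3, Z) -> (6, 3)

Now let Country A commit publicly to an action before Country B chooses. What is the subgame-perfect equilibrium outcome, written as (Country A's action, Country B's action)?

Backward induction with Country A moving first.
- T0: BR = V, leader payoff -8.
- T1: BR = Y, leader payoff 0.
- T2: BR = Z, leader payoff -3.
- T3: BR = Z, leader payoff 6.
Country A's induced payoffs are -8, 0, -3, 6, so Country A commits to T3. Subgame-perfect outcome: (T3, Z) with payoffs (6, 3).

(T3, Z)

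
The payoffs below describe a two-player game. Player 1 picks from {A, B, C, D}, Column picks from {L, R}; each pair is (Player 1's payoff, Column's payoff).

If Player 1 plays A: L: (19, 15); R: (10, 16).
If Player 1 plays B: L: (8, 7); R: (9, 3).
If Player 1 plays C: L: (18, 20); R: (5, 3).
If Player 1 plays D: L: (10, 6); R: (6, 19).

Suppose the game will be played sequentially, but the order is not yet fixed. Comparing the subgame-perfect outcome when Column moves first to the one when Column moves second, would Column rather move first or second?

second

If Player 1 leads: Column's best replies are A→R, B→L, C→L, D→R; Player 1's induced payoffs 10, 8, 18, 6; outcome (C, L), payoffs (18, 20).
If Column leads: Player 1's best replies are L→A, R→A; Column's induced payoffs 15, 16; outcome (A, R), payoffs (10, 16).
Column gets 16 moving first and 20 moving second, so Column prefers to move second.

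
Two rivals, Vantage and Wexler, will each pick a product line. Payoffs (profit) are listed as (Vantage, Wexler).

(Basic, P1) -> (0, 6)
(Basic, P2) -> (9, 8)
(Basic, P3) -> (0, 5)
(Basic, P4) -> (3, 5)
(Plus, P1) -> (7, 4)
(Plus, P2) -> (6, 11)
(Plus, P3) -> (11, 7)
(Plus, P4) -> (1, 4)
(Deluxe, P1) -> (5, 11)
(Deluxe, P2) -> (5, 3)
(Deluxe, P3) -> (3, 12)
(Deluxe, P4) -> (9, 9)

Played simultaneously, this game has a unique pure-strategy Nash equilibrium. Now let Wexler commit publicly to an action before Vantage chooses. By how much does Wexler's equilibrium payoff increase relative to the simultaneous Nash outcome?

1

Work backward from Vantage's decision.
- P1: Vantage compares 0, 7, 5 and picks Plus; Wexler would get 4.
- P2: Vantage compares 9, 6, 5 and picks Basic; Wexler would get 8.
- P3: Vantage compares 0, 11, 3 and picks Plus; Wexler would get 7.
- P4: Vantage compares 3, 1, 9 and picks Deluxe; Wexler would get 9.
Maximizing over 4, 8, 7, 9, Wexler chooses P4. Subgame-perfect outcome: (Deluxe, P4) with payoffs (9, 9).
Now find the simultaneous Nash equilibrium.
Vantage's best replies: P1→Plus; P2→Basic; P3→Plus; P4→Deluxe.
Wexler's best replies: Basic→P2; Plus→P2; Deluxe→P3.
The unique mutual best reply is (Basic, P2), giving (9, 8).
Wexler's commitment gain: 9 − 8 = 1.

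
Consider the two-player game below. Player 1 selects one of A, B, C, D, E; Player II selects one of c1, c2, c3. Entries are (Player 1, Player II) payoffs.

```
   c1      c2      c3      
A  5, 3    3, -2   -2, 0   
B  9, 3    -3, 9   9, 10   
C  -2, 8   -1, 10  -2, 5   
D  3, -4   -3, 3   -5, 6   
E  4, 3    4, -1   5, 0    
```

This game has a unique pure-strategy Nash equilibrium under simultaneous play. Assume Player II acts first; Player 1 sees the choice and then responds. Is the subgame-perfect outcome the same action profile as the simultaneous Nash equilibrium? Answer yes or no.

Work backward from Player 1's decision.
- c1: Player 1 compares 5, 9, -2, 3, 4 and picks B; Player II would get 3.
- c2: Player 1 compares 3, -3, -1, -3, 4 and picks E; Player II would get -1.
- c3: Player 1 compares -2, 9, -2, -5, 5 and picks B; Player II would get 10.
Player II's induced payoffs are 3, -1, 10, so Player II commits to c3. Subgame-perfect outcome: (B, c3) with payoffs (9, 10).
For the simultaneous game, intersect best replies.
Player 1's best replies: c1→B; c2→E; c3→B.
Player II's best replies: A→c1; B→c3; C→c2; D→c3; E→c1.
The unique mutual best reply is (B, c3), giving (9, 10).
Sequential outcome (B, c3) coincides with the Nash profile (B, c3).

yes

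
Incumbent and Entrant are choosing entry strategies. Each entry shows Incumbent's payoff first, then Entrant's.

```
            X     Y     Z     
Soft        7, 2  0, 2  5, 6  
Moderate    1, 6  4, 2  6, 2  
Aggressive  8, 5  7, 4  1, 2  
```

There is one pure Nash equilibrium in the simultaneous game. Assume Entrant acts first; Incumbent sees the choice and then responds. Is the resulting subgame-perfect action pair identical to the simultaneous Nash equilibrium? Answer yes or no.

Incumbent best-responds to each possible Entrant move:
- X: BR = Aggressive, leader payoff 5.
- Y: BR = Aggressive, leader payoff 4.
- Z: BR = Moderate, leader payoff 2.
Among 5, 4, 2, the best is 5 at X. Subgame-perfect outcome: (Aggressive, X) with payoffs (8, 5).
Under simultaneous play:
Incumbent's best replies: X→Aggressive; Y→Aggressive; Z→Moderate.
Entrant's best replies: Soft→Z; Moderate→X; Aggressive→X.
Only (Aggressive, X) has each player best-responding; Nash payoffs (8, 5).
Sequential outcome (Aggressive, X) coincides with the Nash profile (Aggressive, X).

yes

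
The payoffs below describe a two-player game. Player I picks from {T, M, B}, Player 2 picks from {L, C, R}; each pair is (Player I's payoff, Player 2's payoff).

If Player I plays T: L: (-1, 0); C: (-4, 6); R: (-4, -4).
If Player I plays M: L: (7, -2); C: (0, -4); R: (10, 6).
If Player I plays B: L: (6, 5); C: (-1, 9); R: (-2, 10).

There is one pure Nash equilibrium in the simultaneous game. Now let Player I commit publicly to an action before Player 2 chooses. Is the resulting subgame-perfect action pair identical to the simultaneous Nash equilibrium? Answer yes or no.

Solve by backward induction (Player I leads).
- T: Player 2 compares 0, 6, -4 and picks C; Player I would get -4.
- M: Player 2 compares -2, -4, 6 and picks R; Player I would get 10.
- B: Player 2 compares 5, 9, 10 and picks R; Player I would get -2.
Maximizing over -4, 10, -2, Player I chooses M. Subgame-perfect outcome: (M, R) with payoffs (10, 6).
Now find the simultaneous Nash equilibrium.
Player I's best replies: L→M; C→M; R→M.
Player 2's best replies: T→C; M→R; B→R.
The unique mutual best reply is (M, R), giving (10, 6).
Sequential outcome (M, R) coincides with the Nash profile (M, R).

yes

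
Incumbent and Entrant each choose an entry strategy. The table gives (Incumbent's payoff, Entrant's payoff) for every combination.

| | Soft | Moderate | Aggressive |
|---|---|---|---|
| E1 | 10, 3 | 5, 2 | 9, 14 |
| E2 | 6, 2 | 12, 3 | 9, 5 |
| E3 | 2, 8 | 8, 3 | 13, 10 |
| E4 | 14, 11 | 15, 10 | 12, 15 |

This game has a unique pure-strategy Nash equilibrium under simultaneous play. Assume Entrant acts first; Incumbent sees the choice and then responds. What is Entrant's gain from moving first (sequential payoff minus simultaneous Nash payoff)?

Solve by backward induction (Entrant leads).
- Soft → Incumbent plays E4 (best of 10, 6, 2, 14); Entrant gets 11.
- Moderate → Incumbent plays E4 (best of 5, 12, 8, 15); Entrant gets 10.
- Aggressive → Incumbent plays E3 (best of 9, 9, 13, 12); Entrant gets 10.
Entrant's induced payoffs are 11, 10, 10, so Entrant commits to Soft. Subgame-perfect outcome: (E4, Soft) with payoffs (14, 11).
Now find the simultaneous Nash equilibrium.
Incumbent's best replies: Soft→E4; Moderate→E4; Aggressive→E3.
Entrant's best replies: E1→Aggressive; E2→Aggressive; E3→Aggressive; E4→Aggressive.
The unique mutual best reply is (E3, Aggressive), giving (13, 10).
Entrant's commitment gain: 11 − 10 = 1.

1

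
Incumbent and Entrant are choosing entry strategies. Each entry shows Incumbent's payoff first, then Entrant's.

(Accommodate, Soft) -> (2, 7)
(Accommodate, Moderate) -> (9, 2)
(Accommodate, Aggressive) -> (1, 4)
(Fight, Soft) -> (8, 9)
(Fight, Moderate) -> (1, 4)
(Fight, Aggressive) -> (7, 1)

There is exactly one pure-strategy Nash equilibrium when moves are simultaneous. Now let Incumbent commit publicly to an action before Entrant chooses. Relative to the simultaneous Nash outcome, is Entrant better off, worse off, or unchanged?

Work backward from Entrant's decision.
- Accommodate → Entrant plays Soft (best of 7, 2, 4); Incumbent gets 2.
- Fight → Entrant plays Soft (best of 9, 4, 1); Incumbent gets 8.
Among 2, 8, the best is 8 at Fight. Subgame-perfect outcome: (Fight, Soft) with payoffs (8, 9).
Now find the simultaneous Nash equilibrium.
Incumbent's best replies: Soft→Fight; Moderate→Accommodate; Aggressive→Fight.
Entrant's best replies: Accommodate→Soft; Fight→Soft.
Only (Fight, Soft) has each player best-responding; Nash payoffs (8, 9).
Entrant earns 9 sequentially versus 9 at the Nash outcome: unchanged.

unchanged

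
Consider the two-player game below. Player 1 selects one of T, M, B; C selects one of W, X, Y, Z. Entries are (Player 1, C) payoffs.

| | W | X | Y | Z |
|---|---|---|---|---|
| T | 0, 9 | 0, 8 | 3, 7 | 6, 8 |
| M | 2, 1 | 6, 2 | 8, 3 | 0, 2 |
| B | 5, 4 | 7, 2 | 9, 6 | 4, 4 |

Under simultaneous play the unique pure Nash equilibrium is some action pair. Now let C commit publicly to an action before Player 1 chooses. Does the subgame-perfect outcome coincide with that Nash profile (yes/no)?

no

Backward induction with C moving first.
- W → Player 1 plays B (best of 0, 2, 5); C gets 4.
- X → Player 1 plays B (best of 0, 6, 7); C gets 2.
- Y → Player 1 plays B (best of 3, 8, 9); C gets 6.
- Z → Player 1 plays T (best of 6, 0, 4); C gets 8.
Among 4, 2, 6, 8, the best is 8 at Z. Subgame-perfect outcome: (T, Z) with payoffs (6, 8).
Under simultaneous play:
Player 1's best replies: W→B; X→B; Y→B; Z→T.
C's best replies: T→W; M→Y; B→Y.
The unique mutual best reply is (B, Y), giving (9, 6).
Sequential outcome (T, Z) differs from the Nash profile (B, Y).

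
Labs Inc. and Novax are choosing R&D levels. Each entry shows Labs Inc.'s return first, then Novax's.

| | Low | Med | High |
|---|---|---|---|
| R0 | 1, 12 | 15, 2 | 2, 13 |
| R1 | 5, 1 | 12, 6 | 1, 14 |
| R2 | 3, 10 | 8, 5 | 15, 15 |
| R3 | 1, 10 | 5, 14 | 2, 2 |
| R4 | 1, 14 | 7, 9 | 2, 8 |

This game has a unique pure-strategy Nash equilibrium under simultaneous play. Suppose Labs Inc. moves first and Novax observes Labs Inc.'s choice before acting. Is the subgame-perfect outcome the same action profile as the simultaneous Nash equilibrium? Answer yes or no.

Work backward from Novax's decision.
- R0: Novax compares 12, 2, 13 and picks High; Labs Inc. would get 2.
- R1: Novax compares 1, 6, 14 and picks High; Labs Inc. would get 1.
- R2: Novax compares 10, 5, 15 and picks High; Labs Inc. would get 15.
- R3: Novax compares 10, 14, 2 and picks Med; Labs Inc. would get 5.
- R4: Novax compares 14, 9, 8 and picks Low; Labs Inc. would get 1.
Labs Inc.'s induced payoffs are 2, 1, 15, 5, 1, so Labs Inc. commits to R2. Subgame-perfect outcome: (R2, High) with payoffs (15, 15).
Under simultaneous play:
Labs Inc.'s best replies: Low→R1; Med→R0; High→R2.
Novax's best replies: R0→High; R1→High; R2→High; R3→Med; R4→Low.
Only (R2, High) has each player best-responding; Nash payoffs (15, 15).
Sequential outcome (R2, High) coincides with the Nash profile (R2, High).

yes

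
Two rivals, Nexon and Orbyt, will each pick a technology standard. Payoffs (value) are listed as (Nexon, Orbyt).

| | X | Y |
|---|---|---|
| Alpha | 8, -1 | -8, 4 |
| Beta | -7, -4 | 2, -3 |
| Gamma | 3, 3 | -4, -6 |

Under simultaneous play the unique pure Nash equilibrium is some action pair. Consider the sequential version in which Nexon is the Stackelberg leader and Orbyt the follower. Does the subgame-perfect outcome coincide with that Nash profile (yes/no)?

no

Backward induction with Nexon moving first.
- Alpha: Orbyt compares -1, 4 and picks Y; Nexon would get -8.
- Beta: Orbyt compares -4, -3 and picks Y; Nexon would get 2.
- Gamma: Orbyt compares 3, -6 and picks X; Nexon would get 3.
Maximizing over -8, 2, 3, Nexon chooses Gamma. Subgame-perfect outcome: (Gamma, X) with payoffs (3, 3).
For the simultaneous game, intersect best replies.
Nexon's best replies: X→Alpha; Y→Beta.
Orbyt's best replies: Alpha→Y; Beta→Y; Gamma→X.
Only (Beta, Y) has each player best-responding; Nash payoffs (2, -3).
Sequential outcome (Gamma, X) differs from the Nash profile (Beta, Y).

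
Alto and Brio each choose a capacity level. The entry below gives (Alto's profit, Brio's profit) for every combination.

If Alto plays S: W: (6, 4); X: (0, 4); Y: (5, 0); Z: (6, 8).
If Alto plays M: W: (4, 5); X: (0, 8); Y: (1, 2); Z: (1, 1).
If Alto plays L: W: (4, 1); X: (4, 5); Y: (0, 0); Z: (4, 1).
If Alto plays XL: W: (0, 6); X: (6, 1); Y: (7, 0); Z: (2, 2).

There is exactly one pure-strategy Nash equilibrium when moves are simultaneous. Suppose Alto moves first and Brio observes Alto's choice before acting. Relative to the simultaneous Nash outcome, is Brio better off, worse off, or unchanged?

Solve by backward induction (Alto leads).
- S → Brio plays Z (best of 4, 4, 0, 8); Alto gets 6.
- M → Brio plays X (best of 5, 8, 2, 1); Alto gets 0.
- L → Brio plays X (best of 1, 5, 0, 1); Alto gets 4.
- XL → Brio plays W (best of 6, 1, 0, 2); Alto gets 0.
Maximizing over 6, 0, 4, 0, Alto chooses S. Subgame-perfect outcome: (S, Z) with payoffs (6, 8).
For the simultaneous game, intersect best replies.
Alto's best replies: W→S; X→XL; Y→XL; Z→S.
Brio's best replies: S→Z; M→X; L→X; XL→W.
The unique mutual best reply is (S, Z), giving (6, 8).
Brio earns 8 sequentially versus 8 at the Nash outcome: unchanged.

unchanged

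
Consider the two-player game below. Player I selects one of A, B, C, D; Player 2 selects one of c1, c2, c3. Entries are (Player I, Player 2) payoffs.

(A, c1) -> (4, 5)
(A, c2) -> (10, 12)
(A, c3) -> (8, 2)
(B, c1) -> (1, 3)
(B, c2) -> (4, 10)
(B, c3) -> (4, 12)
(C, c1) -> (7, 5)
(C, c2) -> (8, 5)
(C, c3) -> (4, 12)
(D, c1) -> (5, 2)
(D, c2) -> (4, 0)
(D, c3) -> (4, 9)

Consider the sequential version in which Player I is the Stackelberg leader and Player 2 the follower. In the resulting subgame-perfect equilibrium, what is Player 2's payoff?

12

Player 2 best-responds to each possible Player I move:
- A: BR = c2, leader payoff 10.
- B: BR = c3, leader payoff 4.
- C: BR = c3, leader payoff 4.
- D: BR = c3, leader payoff 4.
Among 10, 4, 4, 4, the best is 10 at A. Subgame-perfect outcome: (A, c2) with payoffs (10, 12).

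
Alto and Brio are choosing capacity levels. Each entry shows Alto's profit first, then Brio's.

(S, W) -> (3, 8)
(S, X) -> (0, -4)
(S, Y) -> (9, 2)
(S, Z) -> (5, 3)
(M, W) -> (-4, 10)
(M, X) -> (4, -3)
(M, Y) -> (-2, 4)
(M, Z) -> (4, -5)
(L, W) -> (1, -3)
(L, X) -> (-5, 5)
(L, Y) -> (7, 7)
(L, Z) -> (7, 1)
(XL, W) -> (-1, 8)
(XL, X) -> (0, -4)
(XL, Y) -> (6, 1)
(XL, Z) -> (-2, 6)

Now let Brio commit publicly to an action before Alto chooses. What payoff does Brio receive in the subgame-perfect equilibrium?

8

Backward induction with Brio moving first.
- W: BR = S, leader payoff 8.
- X: BR = M, leader payoff -3.
- Y: BR = S, leader payoff 2.
- Z: BR = L, leader payoff 1.
Among 8, -3, 2, 1, the best is 8 at W. Subgame-perfect outcome: (S, W) with payoffs (3, 8).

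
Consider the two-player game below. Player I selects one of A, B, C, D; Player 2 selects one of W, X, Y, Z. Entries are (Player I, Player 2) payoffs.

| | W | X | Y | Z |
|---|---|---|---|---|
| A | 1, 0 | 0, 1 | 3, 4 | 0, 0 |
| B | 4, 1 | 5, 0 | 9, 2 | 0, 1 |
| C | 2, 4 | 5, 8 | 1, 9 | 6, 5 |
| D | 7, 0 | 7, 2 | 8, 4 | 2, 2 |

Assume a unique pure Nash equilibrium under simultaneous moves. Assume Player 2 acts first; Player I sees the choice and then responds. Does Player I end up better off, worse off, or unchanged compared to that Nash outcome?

Player I best-responds to each possible Player 2 move:
- W: BR = D, leader payoff 0.
- X: BR = D, leader payoff 2.
- Y: BR = B, leader payoff 2.
- Z: BR = C, leader payoff 5.
Among 0, 2, 2, 5, the best is 5 at Z. Subgame-perfect outcome: (C, Z) with payoffs (6, 5).
For the simultaneous game, intersect best replies.
Player I's best replies: W→D; X→D; Y→B; Z→C.
Player 2's best replies: A→Y; B→Y; C→Y; D→Y.
Only (B, Y) has each player best-responding; Nash payoffs (9, 2).
Player I earns 6 sequentially versus 9 at the Nash outcome: worse off.

worse off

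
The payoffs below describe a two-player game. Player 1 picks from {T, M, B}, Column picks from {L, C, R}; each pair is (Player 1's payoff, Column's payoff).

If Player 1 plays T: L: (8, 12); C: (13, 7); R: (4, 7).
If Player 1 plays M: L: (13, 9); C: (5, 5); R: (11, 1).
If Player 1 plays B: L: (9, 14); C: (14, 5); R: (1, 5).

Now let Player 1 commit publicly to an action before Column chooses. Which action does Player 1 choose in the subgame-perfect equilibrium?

M

Backward induction with Player 1 moving first.
- T: BR = L, leader payoff 8.
- M: BR = L, leader payoff 13.
- B: BR = L, leader payoff 9.
Player 1's induced payoffs are 8, 13, 9, so Player 1 commits to M. Subgame-perfect outcome: (M, L) with payoffs (13, 9).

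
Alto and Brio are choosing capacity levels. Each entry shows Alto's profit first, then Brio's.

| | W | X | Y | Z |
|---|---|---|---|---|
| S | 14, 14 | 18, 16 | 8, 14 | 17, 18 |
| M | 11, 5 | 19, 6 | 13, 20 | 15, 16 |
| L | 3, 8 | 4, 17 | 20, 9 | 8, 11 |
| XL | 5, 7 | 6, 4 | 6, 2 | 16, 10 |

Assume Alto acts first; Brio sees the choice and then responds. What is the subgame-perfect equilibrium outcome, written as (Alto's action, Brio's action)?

Solve by backward induction (Alto leads).
- S: BR = Z, leader payoff 17.
- M: BR = Y, leader payoff 13.
- L: BR = X, leader payoff 4.
- XL: BR = Z, leader payoff 16.
Maximizing over 17, 13, 4, 16, Alto chooses S. Subgame-perfect outcome: (S, Z) with payoffs (17, 18).

(S, Z)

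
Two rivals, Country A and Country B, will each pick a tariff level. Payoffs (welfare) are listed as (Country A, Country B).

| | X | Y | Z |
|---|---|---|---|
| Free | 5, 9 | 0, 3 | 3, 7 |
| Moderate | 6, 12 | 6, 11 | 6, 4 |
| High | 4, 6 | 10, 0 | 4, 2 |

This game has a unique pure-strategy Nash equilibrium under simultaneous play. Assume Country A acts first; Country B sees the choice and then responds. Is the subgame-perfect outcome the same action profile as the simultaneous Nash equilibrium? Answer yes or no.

Backward induction with Country A moving first.
- Free: Country B compares 9, 3, 7 and picks X; Country A would get 5.
- Moderate: Country B compares 12, 11, 4 and picks X; Country A would get 6.
- High: Country B compares 6, 0, 2 and picks X; Country A would get 4.
Among 5, 6, 4, the best is 6 at Moderate. Subgame-perfect outcome: (Moderate, X) with payoffs (6, 12).
Now find the simultaneous Nash equilibrium.
Country A's best replies: X→Moderate; Y→High; Z→Moderate.
Country B's best replies: Free→X; Moderate→X; High→X.
The unique mutual best reply is (Moderate, X), giving (6, 12).
Sequential outcome (Moderate, X) coincides with the Nash profile (Moderate, X).

yes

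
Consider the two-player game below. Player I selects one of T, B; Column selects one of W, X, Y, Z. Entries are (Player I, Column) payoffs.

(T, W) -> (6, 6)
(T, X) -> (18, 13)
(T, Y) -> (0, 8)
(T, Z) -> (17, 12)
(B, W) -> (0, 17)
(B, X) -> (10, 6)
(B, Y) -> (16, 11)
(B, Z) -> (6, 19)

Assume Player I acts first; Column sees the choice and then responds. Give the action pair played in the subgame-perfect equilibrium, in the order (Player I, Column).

Work backward from Column's decision.
- T: Column compares 6, 13, 8, 12 and picks X; Player I would get 18.
- B: Column compares 17, 6, 11, 19 and picks Z; Player I would get 6.
Player I's induced payoffs are 18, 6, so Player I commits to T. Subgame-perfect outcome: (T, X) with payoffs (18, 13).

(T, X)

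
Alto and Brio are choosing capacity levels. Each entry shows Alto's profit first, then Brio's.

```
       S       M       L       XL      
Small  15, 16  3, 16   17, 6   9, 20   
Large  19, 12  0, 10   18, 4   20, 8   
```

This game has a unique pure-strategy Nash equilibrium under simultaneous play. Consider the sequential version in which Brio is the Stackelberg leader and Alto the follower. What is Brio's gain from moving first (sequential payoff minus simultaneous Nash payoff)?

4

Alto best-responds to each possible Brio move:
- S → Alto plays Large (best of 15, 19); Brio gets 12.
- M → Alto plays Small (best of 3, 0); Brio gets 16.
- L → Alto plays Large (best of 17, 18); Brio gets 4.
- XL → Alto plays Large (best of 9, 20); Brio gets 8.
Among 12, 16, 4, 8, the best is 16 at M. Subgame-perfect outcome: (Small, M) with payoffs (3, 16).
Now find the simultaneous Nash equilibrium.
Alto's best replies: S→Large; M→Small; L→Large; XL→Large.
Brio's best replies: Small→XL; Large→S.
The unique mutual best reply is (Large, S), giving (19, 12).
Brio's commitment gain: 16 − 12 = 4.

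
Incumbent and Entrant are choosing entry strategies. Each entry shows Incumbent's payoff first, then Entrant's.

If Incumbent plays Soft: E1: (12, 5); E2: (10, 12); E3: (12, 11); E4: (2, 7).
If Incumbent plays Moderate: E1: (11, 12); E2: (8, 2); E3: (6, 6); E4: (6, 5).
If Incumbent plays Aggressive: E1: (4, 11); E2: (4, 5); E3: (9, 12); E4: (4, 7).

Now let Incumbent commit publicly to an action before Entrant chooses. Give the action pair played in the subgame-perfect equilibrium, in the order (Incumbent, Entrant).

(Moderate, E1)

Work backward from Entrant's decision.
- Soft: Entrant compares 5, 12, 11, 7 and picks E2; Incumbent would get 10.
- Moderate: Entrant compares 12, 2, 6, 5 and picks E1; Incumbent would get 11.
- Aggressive: Entrant compares 11, 5, 12, 7 and picks E3; Incumbent would get 9.
Incumbent's induced payoffs are 10, 11, 9, so Incumbent commits to Moderate. Subgame-perfect outcome: (Moderate, E1) with payoffs (11, 12).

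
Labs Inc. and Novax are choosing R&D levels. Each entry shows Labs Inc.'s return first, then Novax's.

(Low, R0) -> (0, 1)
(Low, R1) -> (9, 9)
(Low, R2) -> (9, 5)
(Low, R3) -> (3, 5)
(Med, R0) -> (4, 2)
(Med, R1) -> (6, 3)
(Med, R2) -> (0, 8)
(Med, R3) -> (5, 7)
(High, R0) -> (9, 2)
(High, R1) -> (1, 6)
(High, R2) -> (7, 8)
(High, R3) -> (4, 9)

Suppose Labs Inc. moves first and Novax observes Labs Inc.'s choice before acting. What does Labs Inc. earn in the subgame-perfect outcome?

Novax best-responds to each possible Labs Inc. move:
- Low: BR = R1, leader payoff 9.
- Med: BR = R2, leader payoff 0.
- High: BR = R3, leader payoff 4.
Labs Inc.'s induced payoffs are 9, 0, 4, so Labs Inc. commits to Low. Subgame-perfect outcome: (Low, R1) with payoffs (9, 9).

9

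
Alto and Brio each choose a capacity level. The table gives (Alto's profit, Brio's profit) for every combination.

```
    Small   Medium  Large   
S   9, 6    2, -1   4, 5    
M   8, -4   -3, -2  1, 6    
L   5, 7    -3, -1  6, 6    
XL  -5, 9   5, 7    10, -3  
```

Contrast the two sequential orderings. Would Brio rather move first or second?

If Alto leads: Brio's best replies are S→Small, M→Large, L→Small, XL→Small; Alto's induced payoffs 9, 1, 5, -5; outcome (S, Small), payoffs (9, 6).
If Brio leads: Alto's best replies are Small→S, Medium→XL, Large→XL; Brio's induced payoffs 6, 7, -3; outcome (XL, Medium), payoffs (5, 7).
Brio gets 7 moving first and 6 moving second, so Brio prefers to move first.

first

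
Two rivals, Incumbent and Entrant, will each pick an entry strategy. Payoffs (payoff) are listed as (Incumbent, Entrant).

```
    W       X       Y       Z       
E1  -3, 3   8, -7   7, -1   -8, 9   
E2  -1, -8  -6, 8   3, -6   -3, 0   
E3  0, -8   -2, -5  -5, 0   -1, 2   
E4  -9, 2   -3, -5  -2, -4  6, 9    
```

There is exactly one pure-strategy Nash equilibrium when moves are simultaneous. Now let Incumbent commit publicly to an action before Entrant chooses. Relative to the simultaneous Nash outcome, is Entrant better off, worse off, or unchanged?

Entrant best-responds to each possible Incumbent move:
- E1: BR = Z, leader payoff -8.
- E2: BR = X, leader payoff -6.
- E3: BR = Z, leader payoff -1.
- E4: BR = Z, leader payoff 6.
Maximizing over -8, -6, -1, 6, Incumbent chooses E4. Subgame-perfect outcome: (E4, Z) with payoffs (6, 9).
For the simultaneous game, intersect best replies.
Incumbent's best replies: W→E3; X→E1; Y→E1; Z→E4.
Entrant's best replies: E1→Z; E2→X; E3→Z; E4→Z.
The unique mutual best reply is (E4, Z), giving (6, 9).
Entrant earns 9 sequentially versus 9 at the Nash outcome: unchanged.

unchanged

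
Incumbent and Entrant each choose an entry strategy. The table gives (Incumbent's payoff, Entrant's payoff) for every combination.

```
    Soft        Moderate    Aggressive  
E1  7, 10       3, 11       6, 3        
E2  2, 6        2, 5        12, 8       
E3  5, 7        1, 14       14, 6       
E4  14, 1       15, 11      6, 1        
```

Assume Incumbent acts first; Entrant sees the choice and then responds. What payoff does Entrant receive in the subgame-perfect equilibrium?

Entrant best-responds to each possible Incumbent move:
- E1: BR = Moderate, leader payoff 3.
- E2: BR = Aggressive, leader payoff 12.
- E3: BR = Moderate, leader payoff 1.
- E4: BR = Moderate, leader payoff 15.
Among 3, 12, 1, 15, the best is 15 at E4. Subgame-perfect outcome: (E4, Moderate) with payoffs (15, 11).

11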